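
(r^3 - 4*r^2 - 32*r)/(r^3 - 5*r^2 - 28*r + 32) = r/(r - 1)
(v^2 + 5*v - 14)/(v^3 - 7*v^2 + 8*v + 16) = (v^2 + 5*v - 14)/(v^3 - 7*v^2 + 8*v + 16)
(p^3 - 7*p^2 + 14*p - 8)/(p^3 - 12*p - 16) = (p^2 - 3*p + 2)/(p^2 + 4*p + 4)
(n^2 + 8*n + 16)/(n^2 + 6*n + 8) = (n + 4)/(n + 2)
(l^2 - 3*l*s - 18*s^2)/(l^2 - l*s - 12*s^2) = (-l + 6*s)/(-l + 4*s)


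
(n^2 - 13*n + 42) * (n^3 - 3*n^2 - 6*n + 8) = n^5 - 16*n^4 + 75*n^3 - 40*n^2 - 356*n + 336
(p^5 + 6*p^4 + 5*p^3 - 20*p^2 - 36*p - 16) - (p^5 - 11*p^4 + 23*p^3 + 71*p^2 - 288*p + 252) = 17*p^4 - 18*p^3 - 91*p^2 + 252*p - 268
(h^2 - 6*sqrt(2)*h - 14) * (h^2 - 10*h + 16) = h^4 - 10*h^3 - 6*sqrt(2)*h^3 + 2*h^2 + 60*sqrt(2)*h^2 - 96*sqrt(2)*h + 140*h - 224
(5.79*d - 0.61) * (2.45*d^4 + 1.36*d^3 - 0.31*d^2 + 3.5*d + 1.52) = 14.1855*d^5 + 6.3799*d^4 - 2.6245*d^3 + 20.4541*d^2 + 6.6658*d - 0.9272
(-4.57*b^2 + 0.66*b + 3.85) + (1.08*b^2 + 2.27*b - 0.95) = -3.49*b^2 + 2.93*b + 2.9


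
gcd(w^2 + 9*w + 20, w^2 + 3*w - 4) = w + 4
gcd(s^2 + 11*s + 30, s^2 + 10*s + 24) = s + 6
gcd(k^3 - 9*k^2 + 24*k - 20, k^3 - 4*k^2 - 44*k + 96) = k - 2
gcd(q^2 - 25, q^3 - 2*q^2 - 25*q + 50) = q^2 - 25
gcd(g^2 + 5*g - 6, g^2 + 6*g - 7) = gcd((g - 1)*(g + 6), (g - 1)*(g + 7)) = g - 1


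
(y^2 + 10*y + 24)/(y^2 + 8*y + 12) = (y + 4)/(y + 2)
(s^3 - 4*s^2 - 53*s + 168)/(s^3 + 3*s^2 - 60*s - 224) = (s - 3)/(s + 4)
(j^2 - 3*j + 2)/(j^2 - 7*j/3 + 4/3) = 3*(j - 2)/(3*j - 4)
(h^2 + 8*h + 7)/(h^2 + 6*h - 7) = (h + 1)/(h - 1)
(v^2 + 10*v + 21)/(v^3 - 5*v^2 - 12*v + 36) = (v + 7)/(v^2 - 8*v + 12)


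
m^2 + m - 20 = (m - 4)*(m + 5)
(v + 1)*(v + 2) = v^2 + 3*v + 2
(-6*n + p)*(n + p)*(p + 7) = -6*n^2*p - 42*n^2 - 5*n*p^2 - 35*n*p + p^3 + 7*p^2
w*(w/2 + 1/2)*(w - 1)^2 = w^4/2 - w^3/2 - w^2/2 + w/2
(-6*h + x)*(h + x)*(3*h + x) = -18*h^3 - 21*h^2*x - 2*h*x^2 + x^3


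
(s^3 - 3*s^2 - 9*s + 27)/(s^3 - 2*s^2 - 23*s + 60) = (s^2 - 9)/(s^2 + s - 20)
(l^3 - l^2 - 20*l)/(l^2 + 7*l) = (l^2 - l - 20)/(l + 7)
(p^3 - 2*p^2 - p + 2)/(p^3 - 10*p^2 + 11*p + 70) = (p^3 - 2*p^2 - p + 2)/(p^3 - 10*p^2 + 11*p + 70)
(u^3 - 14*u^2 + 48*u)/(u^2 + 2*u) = (u^2 - 14*u + 48)/(u + 2)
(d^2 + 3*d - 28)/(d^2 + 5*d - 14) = (d - 4)/(d - 2)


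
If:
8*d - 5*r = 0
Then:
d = 5*r/8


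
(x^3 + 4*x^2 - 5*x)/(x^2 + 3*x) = (x^2 + 4*x - 5)/(x + 3)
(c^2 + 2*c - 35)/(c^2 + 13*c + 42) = (c - 5)/(c + 6)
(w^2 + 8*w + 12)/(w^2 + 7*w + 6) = (w + 2)/(w + 1)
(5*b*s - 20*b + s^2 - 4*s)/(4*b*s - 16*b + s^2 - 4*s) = (5*b + s)/(4*b + s)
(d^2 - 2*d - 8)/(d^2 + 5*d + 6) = (d - 4)/(d + 3)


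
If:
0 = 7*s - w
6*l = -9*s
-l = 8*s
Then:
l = 0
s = 0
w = 0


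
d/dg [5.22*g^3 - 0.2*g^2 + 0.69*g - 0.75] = 15.66*g^2 - 0.4*g + 0.69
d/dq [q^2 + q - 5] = 2*q + 1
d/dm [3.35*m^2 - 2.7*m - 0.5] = 6.7*m - 2.7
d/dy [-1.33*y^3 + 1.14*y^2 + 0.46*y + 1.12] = -3.99*y^2 + 2.28*y + 0.46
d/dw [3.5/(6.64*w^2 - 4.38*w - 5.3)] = (15.33 - 46.48*w)/(-6.64*w^2 + 4.38*w + 5.3)^2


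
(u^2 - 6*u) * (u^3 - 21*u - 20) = u^5 - 6*u^4 - 21*u^3 + 106*u^2 + 120*u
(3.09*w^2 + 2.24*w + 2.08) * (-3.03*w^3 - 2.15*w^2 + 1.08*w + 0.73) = -9.3627*w^5 - 13.4307*w^4 - 7.7812*w^3 + 0.202900000000001*w^2 + 3.8816*w + 1.5184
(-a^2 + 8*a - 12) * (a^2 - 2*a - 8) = -a^4 + 10*a^3 - 20*a^2 - 40*a + 96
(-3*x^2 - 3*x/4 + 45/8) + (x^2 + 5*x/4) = -2*x^2 + x/2 + 45/8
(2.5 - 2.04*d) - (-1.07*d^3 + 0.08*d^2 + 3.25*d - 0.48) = 1.07*d^3 - 0.08*d^2 - 5.29*d + 2.98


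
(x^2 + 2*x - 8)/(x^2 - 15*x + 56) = (x^2 + 2*x - 8)/(x^2 - 15*x + 56)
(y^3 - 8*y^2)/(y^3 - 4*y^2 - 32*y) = y/(y + 4)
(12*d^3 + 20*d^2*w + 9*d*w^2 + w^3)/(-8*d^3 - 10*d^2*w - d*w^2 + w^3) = (6*d + w)/(-4*d + w)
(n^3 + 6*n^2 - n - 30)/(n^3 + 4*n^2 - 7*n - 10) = (n + 3)/(n + 1)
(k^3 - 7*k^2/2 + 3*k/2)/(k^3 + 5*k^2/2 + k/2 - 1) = k*(k - 3)/(k^2 + 3*k + 2)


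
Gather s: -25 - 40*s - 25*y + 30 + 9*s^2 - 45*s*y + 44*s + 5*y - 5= 9*s^2 + s*(4 - 45*y) - 20*y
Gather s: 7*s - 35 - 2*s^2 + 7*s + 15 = -2*s^2 + 14*s - 20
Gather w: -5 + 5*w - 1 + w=6*w - 6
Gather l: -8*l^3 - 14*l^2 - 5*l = -8*l^3 - 14*l^2 - 5*l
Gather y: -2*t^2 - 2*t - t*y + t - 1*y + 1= -2*t^2 - t + y*(-t - 1) + 1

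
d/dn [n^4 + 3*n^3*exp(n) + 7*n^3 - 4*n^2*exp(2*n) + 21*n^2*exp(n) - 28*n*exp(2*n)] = 3*n^3*exp(n) + 4*n^3 - 8*n^2*exp(2*n) + 30*n^2*exp(n) + 21*n^2 - 64*n*exp(2*n) + 42*n*exp(n) - 28*exp(2*n)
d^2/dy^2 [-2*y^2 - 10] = -4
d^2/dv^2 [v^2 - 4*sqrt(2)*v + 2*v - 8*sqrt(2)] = 2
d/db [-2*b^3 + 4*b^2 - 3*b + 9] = -6*b^2 + 8*b - 3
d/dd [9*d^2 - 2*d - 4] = 18*d - 2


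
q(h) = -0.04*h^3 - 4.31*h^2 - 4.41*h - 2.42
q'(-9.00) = 63.45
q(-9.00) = -282.68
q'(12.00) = -125.13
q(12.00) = -745.10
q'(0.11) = -5.36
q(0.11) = -2.96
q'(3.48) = -35.86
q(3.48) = -71.65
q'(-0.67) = 1.31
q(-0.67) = -1.39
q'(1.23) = -15.19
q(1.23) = -14.44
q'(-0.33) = -1.58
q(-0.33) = -1.43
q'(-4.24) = 29.98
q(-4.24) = -58.16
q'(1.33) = -16.09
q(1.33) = -16.00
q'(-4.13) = 29.14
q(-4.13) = -54.90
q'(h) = -0.12*h^2 - 8.62*h - 4.41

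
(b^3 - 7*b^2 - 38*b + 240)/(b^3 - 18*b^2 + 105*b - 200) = (b + 6)/(b - 5)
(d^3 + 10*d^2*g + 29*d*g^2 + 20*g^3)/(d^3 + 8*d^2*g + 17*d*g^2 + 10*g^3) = (d + 4*g)/(d + 2*g)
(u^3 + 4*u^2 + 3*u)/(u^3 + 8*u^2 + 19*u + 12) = u/(u + 4)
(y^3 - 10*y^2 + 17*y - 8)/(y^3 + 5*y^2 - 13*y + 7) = (y - 8)/(y + 7)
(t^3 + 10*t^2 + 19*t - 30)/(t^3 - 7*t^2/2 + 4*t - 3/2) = 2*(t^2 + 11*t + 30)/(2*t^2 - 5*t + 3)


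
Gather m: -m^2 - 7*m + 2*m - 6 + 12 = -m^2 - 5*m + 6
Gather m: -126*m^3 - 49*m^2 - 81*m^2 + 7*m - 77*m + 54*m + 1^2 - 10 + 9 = -126*m^3 - 130*m^2 - 16*m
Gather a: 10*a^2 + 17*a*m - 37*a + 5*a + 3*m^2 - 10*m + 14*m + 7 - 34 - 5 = 10*a^2 + a*(17*m - 32) + 3*m^2 + 4*m - 32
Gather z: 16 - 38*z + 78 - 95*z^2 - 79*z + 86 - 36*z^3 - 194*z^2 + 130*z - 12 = -36*z^3 - 289*z^2 + 13*z + 168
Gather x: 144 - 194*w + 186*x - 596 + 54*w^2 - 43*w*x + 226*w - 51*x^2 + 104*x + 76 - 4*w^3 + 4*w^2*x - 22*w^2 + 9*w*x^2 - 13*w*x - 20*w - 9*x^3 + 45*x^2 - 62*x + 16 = -4*w^3 + 32*w^2 + 12*w - 9*x^3 + x^2*(9*w - 6) + x*(4*w^2 - 56*w + 228) - 360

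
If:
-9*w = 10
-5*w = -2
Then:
No Solution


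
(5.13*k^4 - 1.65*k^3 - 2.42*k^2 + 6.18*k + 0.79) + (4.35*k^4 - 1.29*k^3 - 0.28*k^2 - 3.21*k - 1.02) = 9.48*k^4 - 2.94*k^3 - 2.7*k^2 + 2.97*k - 0.23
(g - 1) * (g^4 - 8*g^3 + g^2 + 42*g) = g^5 - 9*g^4 + 9*g^3 + 41*g^2 - 42*g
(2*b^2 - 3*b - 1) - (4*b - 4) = 2*b^2 - 7*b + 3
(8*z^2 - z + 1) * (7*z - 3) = 56*z^3 - 31*z^2 + 10*z - 3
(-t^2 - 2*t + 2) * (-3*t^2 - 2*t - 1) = 3*t^4 + 8*t^3 - t^2 - 2*t - 2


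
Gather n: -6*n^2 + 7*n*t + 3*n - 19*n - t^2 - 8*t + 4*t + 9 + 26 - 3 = -6*n^2 + n*(7*t - 16) - t^2 - 4*t + 32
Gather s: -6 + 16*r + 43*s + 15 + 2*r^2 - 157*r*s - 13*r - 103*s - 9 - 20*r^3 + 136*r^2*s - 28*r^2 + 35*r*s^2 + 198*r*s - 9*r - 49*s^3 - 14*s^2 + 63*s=-20*r^3 - 26*r^2 - 6*r - 49*s^3 + s^2*(35*r - 14) + s*(136*r^2 + 41*r + 3)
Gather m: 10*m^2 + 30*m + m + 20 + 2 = 10*m^2 + 31*m + 22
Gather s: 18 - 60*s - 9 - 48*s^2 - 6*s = -48*s^2 - 66*s + 9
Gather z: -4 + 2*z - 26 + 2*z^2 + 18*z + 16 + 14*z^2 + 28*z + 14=16*z^2 + 48*z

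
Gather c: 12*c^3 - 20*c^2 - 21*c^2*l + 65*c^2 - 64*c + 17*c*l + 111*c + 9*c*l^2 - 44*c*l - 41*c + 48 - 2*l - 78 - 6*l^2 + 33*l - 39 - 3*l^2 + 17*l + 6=12*c^3 + c^2*(45 - 21*l) + c*(9*l^2 - 27*l + 6) - 9*l^2 + 48*l - 63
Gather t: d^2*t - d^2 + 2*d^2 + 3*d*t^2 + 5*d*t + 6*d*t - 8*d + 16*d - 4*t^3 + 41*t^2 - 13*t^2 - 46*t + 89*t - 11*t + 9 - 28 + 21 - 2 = d^2 + 8*d - 4*t^3 + t^2*(3*d + 28) + t*(d^2 + 11*d + 32)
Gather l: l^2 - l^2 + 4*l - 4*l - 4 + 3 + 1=0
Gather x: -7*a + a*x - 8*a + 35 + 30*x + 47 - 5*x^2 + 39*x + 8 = -15*a - 5*x^2 + x*(a + 69) + 90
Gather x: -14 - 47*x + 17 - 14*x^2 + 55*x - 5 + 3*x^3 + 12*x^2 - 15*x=3*x^3 - 2*x^2 - 7*x - 2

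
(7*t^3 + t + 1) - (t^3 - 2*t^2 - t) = 6*t^3 + 2*t^2 + 2*t + 1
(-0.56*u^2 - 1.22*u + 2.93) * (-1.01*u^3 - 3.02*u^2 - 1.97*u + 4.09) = 0.5656*u^5 + 2.9234*u^4 + 1.8283*u^3 - 8.7356*u^2 - 10.7619*u + 11.9837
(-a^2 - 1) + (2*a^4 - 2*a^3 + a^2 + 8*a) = 2*a^4 - 2*a^3 + 8*a - 1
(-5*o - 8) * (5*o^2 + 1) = -25*o^3 - 40*o^2 - 5*o - 8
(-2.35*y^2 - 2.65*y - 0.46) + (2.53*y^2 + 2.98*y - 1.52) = 0.18*y^2 + 0.33*y - 1.98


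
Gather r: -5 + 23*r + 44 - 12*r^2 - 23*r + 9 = 48 - 12*r^2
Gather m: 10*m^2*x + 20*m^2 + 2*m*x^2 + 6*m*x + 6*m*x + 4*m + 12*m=m^2*(10*x + 20) + m*(2*x^2 + 12*x + 16)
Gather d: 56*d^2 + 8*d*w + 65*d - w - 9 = 56*d^2 + d*(8*w + 65) - w - 9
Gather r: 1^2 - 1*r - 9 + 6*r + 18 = 5*r + 10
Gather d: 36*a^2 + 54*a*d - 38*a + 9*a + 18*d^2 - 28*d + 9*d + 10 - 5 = 36*a^2 - 29*a + 18*d^2 + d*(54*a - 19) + 5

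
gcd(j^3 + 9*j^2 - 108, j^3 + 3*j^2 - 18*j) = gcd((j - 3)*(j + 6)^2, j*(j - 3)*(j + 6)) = j^2 + 3*j - 18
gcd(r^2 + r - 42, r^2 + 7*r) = r + 7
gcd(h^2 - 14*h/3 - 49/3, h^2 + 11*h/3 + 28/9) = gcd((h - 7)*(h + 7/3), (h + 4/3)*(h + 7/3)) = h + 7/3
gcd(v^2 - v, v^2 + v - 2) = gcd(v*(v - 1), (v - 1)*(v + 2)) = v - 1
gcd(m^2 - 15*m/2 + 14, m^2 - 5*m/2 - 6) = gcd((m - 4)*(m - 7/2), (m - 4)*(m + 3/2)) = m - 4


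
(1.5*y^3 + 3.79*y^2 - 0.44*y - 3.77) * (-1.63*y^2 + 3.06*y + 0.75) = -2.445*y^5 - 1.5877*y^4 + 13.4396*y^3 + 7.6412*y^2 - 11.8662*y - 2.8275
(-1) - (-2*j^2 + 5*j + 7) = 2*j^2 - 5*j - 8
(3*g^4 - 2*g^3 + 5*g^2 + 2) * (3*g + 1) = 9*g^5 - 3*g^4 + 13*g^3 + 5*g^2 + 6*g + 2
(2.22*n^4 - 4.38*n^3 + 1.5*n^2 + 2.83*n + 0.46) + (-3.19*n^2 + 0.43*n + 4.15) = 2.22*n^4 - 4.38*n^3 - 1.69*n^2 + 3.26*n + 4.61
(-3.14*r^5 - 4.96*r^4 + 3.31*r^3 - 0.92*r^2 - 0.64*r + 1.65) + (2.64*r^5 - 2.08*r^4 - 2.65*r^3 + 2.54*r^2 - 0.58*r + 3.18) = -0.5*r^5 - 7.04*r^4 + 0.66*r^3 + 1.62*r^2 - 1.22*r + 4.83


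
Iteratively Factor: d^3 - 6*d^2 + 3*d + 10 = (d + 1)*(d^2 - 7*d + 10) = (d - 2)*(d + 1)*(d - 5)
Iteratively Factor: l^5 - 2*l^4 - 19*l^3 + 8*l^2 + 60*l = (l - 2)*(l^4 - 19*l^2 - 30*l) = l*(l - 2)*(l^3 - 19*l - 30) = l*(l - 2)*(l + 2)*(l^2 - 2*l - 15) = l*(l - 2)*(l + 2)*(l + 3)*(l - 5)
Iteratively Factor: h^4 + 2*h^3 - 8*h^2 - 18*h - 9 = (h + 1)*(h^3 + h^2 - 9*h - 9) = (h - 3)*(h + 1)*(h^2 + 4*h + 3) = (h - 3)*(h + 1)^2*(h + 3)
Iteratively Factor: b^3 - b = (b - 1)*(b^2 + b) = (b - 1)*(b + 1)*(b)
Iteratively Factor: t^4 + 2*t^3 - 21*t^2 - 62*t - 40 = (t + 4)*(t^3 - 2*t^2 - 13*t - 10) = (t + 1)*(t + 4)*(t^2 - 3*t - 10) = (t + 1)*(t + 2)*(t + 4)*(t - 5)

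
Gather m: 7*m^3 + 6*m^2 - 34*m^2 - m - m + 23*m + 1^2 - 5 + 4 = 7*m^3 - 28*m^2 + 21*m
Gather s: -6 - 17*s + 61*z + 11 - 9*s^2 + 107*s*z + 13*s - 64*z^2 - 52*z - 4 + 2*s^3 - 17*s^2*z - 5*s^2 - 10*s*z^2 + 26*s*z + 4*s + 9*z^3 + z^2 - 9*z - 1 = 2*s^3 + s^2*(-17*z - 14) + s*(-10*z^2 + 133*z) + 9*z^3 - 63*z^2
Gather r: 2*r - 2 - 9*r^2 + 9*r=-9*r^2 + 11*r - 2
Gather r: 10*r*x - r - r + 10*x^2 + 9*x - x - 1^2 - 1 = r*(10*x - 2) + 10*x^2 + 8*x - 2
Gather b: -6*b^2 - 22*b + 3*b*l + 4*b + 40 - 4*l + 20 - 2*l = -6*b^2 + b*(3*l - 18) - 6*l + 60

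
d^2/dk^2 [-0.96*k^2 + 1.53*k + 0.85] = -1.92000000000000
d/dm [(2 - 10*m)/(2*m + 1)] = -14/(2*m + 1)^2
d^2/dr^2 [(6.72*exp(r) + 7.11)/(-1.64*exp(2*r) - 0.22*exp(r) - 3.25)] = (-18.074112*exp(4*r) - 74.067648*exp(3*r) + 207.209736*exp(2*r) + 156.045876*exp(r) - 65.89635)*exp(r)/(4.410944*exp(6*r) + 1.775136*exp(5*r) + 26.461728*exp(4*r) + 7.046248*exp(3*r) + 52.4394*exp(2*r) + 6.97125*exp(r) + 34.328125)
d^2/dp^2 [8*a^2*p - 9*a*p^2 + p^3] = -18*a + 6*p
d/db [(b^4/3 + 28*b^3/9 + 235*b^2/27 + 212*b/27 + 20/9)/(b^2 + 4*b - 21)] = 2*(9*b^5 + 96*b^4 - 42*b^3 - 2282*b^2 - 4995*b - 2346)/(27*(b^4 + 8*b^3 - 26*b^2 - 168*b + 441))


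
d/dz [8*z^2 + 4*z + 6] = 16*z + 4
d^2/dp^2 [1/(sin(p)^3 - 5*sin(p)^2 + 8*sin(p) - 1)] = (-9*sin(p)^6 + 55*sin(p)^5 - 104*sin(p)^4 + 31*sin(p)^3 + 154*sin(p)^2 - 242*sin(p) + 118)/(sin(p)^3 - 5*sin(p)^2 + 8*sin(p) - 1)^3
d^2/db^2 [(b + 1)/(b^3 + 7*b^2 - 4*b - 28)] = 2*((b + 1)*(3*b^2 + 14*b - 4)^2 + (-3*b^2 - 14*b - (b + 1)*(3*b + 7) + 4)*(b^3 + 7*b^2 - 4*b - 28))/(b^3 + 7*b^2 - 4*b - 28)^3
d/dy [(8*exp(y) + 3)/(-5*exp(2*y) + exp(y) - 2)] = ((8*exp(y) + 3)*(10*exp(y) - 1) - 40*exp(2*y) + 8*exp(y) - 16)*exp(y)/(5*exp(2*y) - exp(y) + 2)^2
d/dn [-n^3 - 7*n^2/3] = n*(-9*n - 14)/3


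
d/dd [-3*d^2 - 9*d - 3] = -6*d - 9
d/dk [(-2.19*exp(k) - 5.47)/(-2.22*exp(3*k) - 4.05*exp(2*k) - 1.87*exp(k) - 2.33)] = (-(2.19*exp(k) + 5.47)*(6.66*exp(2*k) + 8.1*exp(k) + 1.87) + 4.8618*exp(3*k) + 8.8695*exp(2*k) + 4.0953*exp(k) + 5.1027)*exp(k)/(2.22*exp(3*k) + 4.05*exp(2*k) + 1.87*exp(k) + 2.33)^2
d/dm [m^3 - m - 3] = 3*m^2 - 1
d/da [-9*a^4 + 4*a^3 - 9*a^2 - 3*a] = -36*a^3 + 12*a^2 - 18*a - 3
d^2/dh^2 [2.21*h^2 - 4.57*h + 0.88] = 4.42000000000000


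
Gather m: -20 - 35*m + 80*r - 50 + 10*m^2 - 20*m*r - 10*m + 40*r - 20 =10*m^2 + m*(-20*r - 45) + 120*r - 90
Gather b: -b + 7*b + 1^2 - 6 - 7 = 6*b - 12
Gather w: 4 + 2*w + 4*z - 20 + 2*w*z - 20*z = w*(2*z + 2) - 16*z - 16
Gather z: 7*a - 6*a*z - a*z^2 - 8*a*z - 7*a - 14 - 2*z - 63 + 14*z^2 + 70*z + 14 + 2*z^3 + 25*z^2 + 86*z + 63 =2*z^3 + z^2*(39 - a) + z*(154 - 14*a)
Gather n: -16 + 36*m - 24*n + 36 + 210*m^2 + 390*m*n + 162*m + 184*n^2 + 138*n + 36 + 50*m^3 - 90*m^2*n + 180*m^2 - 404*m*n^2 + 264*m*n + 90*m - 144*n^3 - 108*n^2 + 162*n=50*m^3 + 390*m^2 + 288*m - 144*n^3 + n^2*(76 - 404*m) + n*(-90*m^2 + 654*m + 276) + 56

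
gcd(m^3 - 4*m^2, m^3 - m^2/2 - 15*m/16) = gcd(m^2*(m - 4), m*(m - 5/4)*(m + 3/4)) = m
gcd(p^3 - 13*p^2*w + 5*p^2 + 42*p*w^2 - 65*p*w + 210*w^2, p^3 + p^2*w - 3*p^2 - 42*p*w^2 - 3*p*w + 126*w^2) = p - 6*w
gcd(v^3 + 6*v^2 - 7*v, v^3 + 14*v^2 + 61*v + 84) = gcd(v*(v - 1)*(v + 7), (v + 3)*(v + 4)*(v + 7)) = v + 7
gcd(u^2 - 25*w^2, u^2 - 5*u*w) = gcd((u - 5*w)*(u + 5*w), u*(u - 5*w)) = u - 5*w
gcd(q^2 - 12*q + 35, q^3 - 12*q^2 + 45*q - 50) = q - 5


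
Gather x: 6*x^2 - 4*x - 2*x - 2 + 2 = 6*x^2 - 6*x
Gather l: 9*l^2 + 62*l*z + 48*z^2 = 9*l^2 + 62*l*z + 48*z^2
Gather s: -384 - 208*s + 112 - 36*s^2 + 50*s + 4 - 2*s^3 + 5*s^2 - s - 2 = -2*s^3 - 31*s^2 - 159*s - 270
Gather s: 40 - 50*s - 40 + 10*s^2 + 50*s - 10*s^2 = 0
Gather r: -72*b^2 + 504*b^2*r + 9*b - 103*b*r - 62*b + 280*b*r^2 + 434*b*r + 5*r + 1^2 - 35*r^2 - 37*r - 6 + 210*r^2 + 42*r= -72*b^2 - 53*b + r^2*(280*b + 175) + r*(504*b^2 + 331*b + 10) - 5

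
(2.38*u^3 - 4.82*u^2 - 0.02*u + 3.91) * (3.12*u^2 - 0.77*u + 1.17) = 7.4256*u^5 - 16.871*u^4 + 6.4336*u^3 + 6.5752*u^2 - 3.0341*u + 4.5747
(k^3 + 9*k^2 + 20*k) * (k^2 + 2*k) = k^5 + 11*k^4 + 38*k^3 + 40*k^2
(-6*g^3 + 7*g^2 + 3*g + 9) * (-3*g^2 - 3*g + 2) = 18*g^5 - 3*g^4 - 42*g^3 - 22*g^2 - 21*g + 18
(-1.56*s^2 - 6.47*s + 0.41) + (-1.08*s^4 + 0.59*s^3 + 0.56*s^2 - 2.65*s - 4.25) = -1.08*s^4 + 0.59*s^3 - 1.0*s^2 - 9.12*s - 3.84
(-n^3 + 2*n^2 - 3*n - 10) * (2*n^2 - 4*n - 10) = -2*n^5 + 8*n^4 - 4*n^3 - 28*n^2 + 70*n + 100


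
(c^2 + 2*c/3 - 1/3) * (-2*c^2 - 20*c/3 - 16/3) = -2*c^4 - 8*c^3 - 82*c^2/9 - 4*c/3 + 16/9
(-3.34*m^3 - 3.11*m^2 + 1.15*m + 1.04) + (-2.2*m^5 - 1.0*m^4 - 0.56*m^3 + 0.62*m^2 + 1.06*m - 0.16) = -2.2*m^5 - 1.0*m^4 - 3.9*m^3 - 2.49*m^2 + 2.21*m + 0.88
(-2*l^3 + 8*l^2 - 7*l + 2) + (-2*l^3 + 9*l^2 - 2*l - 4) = -4*l^3 + 17*l^2 - 9*l - 2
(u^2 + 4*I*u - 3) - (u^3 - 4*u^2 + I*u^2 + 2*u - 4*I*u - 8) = -u^3 + 5*u^2 - I*u^2 - 2*u + 8*I*u + 5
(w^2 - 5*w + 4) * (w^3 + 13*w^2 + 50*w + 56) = w^5 + 8*w^4 - 11*w^3 - 142*w^2 - 80*w + 224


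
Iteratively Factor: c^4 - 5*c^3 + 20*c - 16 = (c - 4)*(c^3 - c^2 - 4*c + 4) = (c - 4)*(c - 2)*(c^2 + c - 2) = (c - 4)*(c - 2)*(c - 1)*(c + 2)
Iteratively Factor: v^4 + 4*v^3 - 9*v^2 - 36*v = (v - 3)*(v^3 + 7*v^2 + 12*v) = v*(v - 3)*(v^2 + 7*v + 12) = v*(v - 3)*(v + 4)*(v + 3)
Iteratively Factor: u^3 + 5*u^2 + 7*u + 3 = (u + 1)*(u^2 + 4*u + 3) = (u + 1)*(u + 3)*(u + 1)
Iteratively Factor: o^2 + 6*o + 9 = (o + 3)*(o + 3)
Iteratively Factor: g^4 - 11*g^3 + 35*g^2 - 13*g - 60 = (g + 1)*(g^3 - 12*g^2 + 47*g - 60) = (g - 3)*(g + 1)*(g^2 - 9*g + 20) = (g - 5)*(g - 3)*(g + 1)*(g - 4)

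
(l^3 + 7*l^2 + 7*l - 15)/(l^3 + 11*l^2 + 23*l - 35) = (l + 3)/(l + 7)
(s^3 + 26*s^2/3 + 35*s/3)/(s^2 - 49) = s*(3*s + 5)/(3*(s - 7))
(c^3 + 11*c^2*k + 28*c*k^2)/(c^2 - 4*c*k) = (c^2 + 11*c*k + 28*k^2)/(c - 4*k)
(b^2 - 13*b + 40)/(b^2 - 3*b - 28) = (-b^2 + 13*b - 40)/(-b^2 + 3*b + 28)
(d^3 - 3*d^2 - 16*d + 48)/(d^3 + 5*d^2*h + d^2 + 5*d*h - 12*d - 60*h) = (d - 4)/(d + 5*h)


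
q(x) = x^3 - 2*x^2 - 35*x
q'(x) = 3*x^2 - 4*x - 35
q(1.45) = -51.91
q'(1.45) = -34.49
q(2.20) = -76.03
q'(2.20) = -29.28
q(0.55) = -19.69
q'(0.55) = -36.29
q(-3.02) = 59.92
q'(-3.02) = 4.44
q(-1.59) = 46.57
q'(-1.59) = -21.06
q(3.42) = -103.09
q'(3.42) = -13.59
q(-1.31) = 40.17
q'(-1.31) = -24.61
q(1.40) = -50.18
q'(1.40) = -34.72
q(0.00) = 0.00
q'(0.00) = -35.00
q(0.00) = 0.00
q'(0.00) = -35.00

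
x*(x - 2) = x^2 - 2*x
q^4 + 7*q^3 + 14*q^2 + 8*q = q*(q + 1)*(q + 2)*(q + 4)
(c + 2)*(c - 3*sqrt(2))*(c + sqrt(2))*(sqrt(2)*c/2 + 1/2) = sqrt(2)*c^4/2 - 3*c^3/2 + sqrt(2)*c^3 - 4*sqrt(2)*c^2 - 3*c^2 - 8*sqrt(2)*c - 3*c - 6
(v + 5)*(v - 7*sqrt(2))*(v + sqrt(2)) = v^3 - 6*sqrt(2)*v^2 + 5*v^2 - 30*sqrt(2)*v - 14*v - 70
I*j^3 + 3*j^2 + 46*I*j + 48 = (j - 8*I)*(j + 6*I)*(I*j + 1)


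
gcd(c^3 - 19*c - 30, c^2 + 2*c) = c + 2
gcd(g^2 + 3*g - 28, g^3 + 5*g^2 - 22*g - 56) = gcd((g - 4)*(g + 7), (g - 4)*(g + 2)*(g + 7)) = g^2 + 3*g - 28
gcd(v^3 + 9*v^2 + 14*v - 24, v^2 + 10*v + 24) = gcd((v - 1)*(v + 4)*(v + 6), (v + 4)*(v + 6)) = v^2 + 10*v + 24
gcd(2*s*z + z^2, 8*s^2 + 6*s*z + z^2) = 2*s + z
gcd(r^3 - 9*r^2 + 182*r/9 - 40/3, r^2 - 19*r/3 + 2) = r - 6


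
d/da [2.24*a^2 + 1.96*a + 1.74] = 4.48*a + 1.96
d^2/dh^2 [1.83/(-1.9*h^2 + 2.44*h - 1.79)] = (13.2126*h^2 - 16.96776*h - 1.83*(3.8*h - 2.44)*(7.6*h - 4.88) + 12.44766)/(1.9*h^2 - 2.44*h + 1.79)^3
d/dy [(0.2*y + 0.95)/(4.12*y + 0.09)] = (-16.05152*y - 0.35064)/(4.12*y + 0.09)^3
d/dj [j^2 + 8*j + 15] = 2*j + 8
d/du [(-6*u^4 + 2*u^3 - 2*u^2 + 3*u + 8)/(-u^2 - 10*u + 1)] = (12*u^5 + 178*u^4 - 64*u^3 + 29*u^2 + 12*u + 83)/(u^4 + 20*u^3 + 98*u^2 - 20*u + 1)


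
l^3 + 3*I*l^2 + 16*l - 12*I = (l - 2*I)*(l - I)*(l + 6*I)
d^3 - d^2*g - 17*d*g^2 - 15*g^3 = (d - 5*g)*(d + g)*(d + 3*g)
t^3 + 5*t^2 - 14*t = t*(t - 2)*(t + 7)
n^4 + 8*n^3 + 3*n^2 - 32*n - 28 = (n - 2)*(n + 1)*(n + 2)*(n + 7)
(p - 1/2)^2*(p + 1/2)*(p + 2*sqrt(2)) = p^4 - p^3/2 + 2*sqrt(2)*p^3 - sqrt(2)*p^2 - p^2/4 - sqrt(2)*p/2 + p/8 + sqrt(2)/4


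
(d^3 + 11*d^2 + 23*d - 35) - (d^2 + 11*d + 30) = d^3 + 10*d^2 + 12*d - 65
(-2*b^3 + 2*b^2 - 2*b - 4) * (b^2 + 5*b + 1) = -2*b^5 - 8*b^4 + 6*b^3 - 12*b^2 - 22*b - 4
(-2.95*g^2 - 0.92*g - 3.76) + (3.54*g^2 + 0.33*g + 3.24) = 0.59*g^2 - 0.59*g - 0.52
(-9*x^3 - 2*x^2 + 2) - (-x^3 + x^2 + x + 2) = -8*x^3 - 3*x^2 - x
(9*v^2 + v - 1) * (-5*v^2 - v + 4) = -45*v^4 - 14*v^3 + 40*v^2 + 5*v - 4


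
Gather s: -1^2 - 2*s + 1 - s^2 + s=-s^2 - s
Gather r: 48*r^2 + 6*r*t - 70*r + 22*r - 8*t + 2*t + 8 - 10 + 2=48*r^2 + r*(6*t - 48) - 6*t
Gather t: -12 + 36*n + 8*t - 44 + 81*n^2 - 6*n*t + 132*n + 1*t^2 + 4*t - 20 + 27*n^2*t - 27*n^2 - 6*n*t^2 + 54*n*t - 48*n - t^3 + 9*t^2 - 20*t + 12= 54*n^2 + 120*n - t^3 + t^2*(10 - 6*n) + t*(27*n^2 + 48*n - 8) - 64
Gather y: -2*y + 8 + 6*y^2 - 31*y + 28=6*y^2 - 33*y + 36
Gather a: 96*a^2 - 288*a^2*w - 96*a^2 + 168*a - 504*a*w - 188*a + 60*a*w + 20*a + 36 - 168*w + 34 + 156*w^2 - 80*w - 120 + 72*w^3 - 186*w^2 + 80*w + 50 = -288*a^2*w - 444*a*w + 72*w^3 - 30*w^2 - 168*w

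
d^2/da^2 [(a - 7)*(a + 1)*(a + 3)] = 6*a - 6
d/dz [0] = 0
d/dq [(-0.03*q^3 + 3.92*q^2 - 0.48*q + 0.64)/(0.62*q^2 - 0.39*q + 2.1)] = (-0.0186*q^4 + 0.0233999999999996*q^3 - 1.4202*q^2 + 15.6704*q - 0.7584)/(0.3844*q^4 - 0.4836*q^3 + 2.7561*q^2 - 1.638*q + 4.41)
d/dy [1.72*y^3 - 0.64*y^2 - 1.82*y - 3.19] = 5.16*y^2 - 1.28*y - 1.82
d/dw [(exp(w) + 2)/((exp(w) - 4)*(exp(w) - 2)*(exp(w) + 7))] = (-2*exp(3*w) - 7*exp(2*w) - 4*exp(w) + 124)*exp(w)/(exp(6*w) + 2*exp(5*w) - 67*exp(4*w) + 44*exp(3*w) + 1268*exp(2*w) - 3808*exp(w) + 3136)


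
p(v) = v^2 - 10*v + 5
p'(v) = 2*v - 10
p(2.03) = -11.18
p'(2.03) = -5.94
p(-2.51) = 36.40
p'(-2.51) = -15.02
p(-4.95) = 79.00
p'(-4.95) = -19.90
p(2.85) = -15.38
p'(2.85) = -4.30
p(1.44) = -7.33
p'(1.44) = -7.12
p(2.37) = -13.08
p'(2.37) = -5.26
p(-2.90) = 42.41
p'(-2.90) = -15.80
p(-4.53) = 70.82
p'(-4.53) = -19.06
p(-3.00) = 44.00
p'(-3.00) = -16.00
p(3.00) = -16.00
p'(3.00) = -4.00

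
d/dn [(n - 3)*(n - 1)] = 2*n - 4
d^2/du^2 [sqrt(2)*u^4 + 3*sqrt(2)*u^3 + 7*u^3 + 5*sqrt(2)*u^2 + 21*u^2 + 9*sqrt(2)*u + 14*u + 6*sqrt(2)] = 12*sqrt(2)*u^2 + 18*sqrt(2)*u + 42*u + 10*sqrt(2) + 42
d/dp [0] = 0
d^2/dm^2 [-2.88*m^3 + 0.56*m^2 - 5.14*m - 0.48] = 1.12 - 17.28*m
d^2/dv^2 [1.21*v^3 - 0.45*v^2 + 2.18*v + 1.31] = 7.26*v - 0.9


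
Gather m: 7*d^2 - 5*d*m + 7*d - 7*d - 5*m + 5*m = 7*d^2 - 5*d*m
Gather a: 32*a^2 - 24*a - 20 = 32*a^2 - 24*a - 20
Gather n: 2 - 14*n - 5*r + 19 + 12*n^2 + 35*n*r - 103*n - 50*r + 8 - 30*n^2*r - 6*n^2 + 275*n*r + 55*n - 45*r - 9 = n^2*(6 - 30*r) + n*(310*r - 62) - 100*r + 20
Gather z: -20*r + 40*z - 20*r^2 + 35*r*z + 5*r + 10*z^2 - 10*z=-20*r^2 - 15*r + 10*z^2 + z*(35*r + 30)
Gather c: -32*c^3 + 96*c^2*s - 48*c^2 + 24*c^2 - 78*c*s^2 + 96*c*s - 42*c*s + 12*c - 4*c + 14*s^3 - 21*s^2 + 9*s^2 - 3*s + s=-32*c^3 + c^2*(96*s - 24) + c*(-78*s^2 + 54*s + 8) + 14*s^3 - 12*s^2 - 2*s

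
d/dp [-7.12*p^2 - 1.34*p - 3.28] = -14.24*p - 1.34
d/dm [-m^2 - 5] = -2*m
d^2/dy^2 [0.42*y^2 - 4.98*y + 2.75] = 0.840000000000000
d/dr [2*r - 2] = 2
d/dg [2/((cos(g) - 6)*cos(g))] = 4*(cos(g) - 3)*sin(g)/((cos(g) - 6)^2*cos(g)^2)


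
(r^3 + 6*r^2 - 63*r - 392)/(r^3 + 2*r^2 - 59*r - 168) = (r + 7)/(r + 3)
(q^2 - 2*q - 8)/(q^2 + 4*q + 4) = (q - 4)/(q + 2)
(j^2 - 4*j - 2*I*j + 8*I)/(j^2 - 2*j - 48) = (-j^2 + 4*j + 2*I*j - 8*I)/(-j^2 + 2*j + 48)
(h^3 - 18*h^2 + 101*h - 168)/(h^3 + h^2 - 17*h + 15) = (h^2 - 15*h + 56)/(h^2 + 4*h - 5)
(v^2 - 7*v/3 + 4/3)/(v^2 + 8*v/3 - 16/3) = (v - 1)/(v + 4)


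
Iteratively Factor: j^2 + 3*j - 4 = (j + 4)*(j - 1)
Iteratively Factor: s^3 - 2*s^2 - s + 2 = (s + 1)*(s^2 - 3*s + 2) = (s - 1)*(s + 1)*(s - 2)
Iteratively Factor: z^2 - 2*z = (z)*(z - 2)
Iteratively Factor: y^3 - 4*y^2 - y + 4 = (y - 4)*(y^2 - 1) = (y - 4)*(y + 1)*(y - 1)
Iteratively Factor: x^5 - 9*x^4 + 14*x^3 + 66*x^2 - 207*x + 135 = (x - 1)*(x^4 - 8*x^3 + 6*x^2 + 72*x - 135) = (x - 3)*(x - 1)*(x^3 - 5*x^2 - 9*x + 45) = (x - 3)*(x - 1)*(x + 3)*(x^2 - 8*x + 15) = (x - 3)^2*(x - 1)*(x + 3)*(x - 5)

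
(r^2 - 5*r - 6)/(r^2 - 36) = (r + 1)/(r + 6)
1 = 1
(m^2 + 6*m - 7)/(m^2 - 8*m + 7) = (m + 7)/(m - 7)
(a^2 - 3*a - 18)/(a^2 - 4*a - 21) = (a - 6)/(a - 7)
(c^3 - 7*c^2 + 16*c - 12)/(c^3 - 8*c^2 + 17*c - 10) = (c^2 - 5*c + 6)/(c^2 - 6*c + 5)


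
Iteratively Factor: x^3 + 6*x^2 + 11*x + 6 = (x + 1)*(x^2 + 5*x + 6) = (x + 1)*(x + 2)*(x + 3)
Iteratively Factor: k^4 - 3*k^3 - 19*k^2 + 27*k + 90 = (k - 3)*(k^3 - 19*k - 30) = (k - 5)*(k - 3)*(k^2 + 5*k + 6) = (k - 5)*(k - 3)*(k + 3)*(k + 2)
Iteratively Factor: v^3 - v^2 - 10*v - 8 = (v + 2)*(v^2 - 3*v - 4) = (v + 1)*(v + 2)*(v - 4)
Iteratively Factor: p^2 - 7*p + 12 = (p - 3)*(p - 4)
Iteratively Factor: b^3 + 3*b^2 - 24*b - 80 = (b + 4)*(b^2 - b - 20) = (b - 5)*(b + 4)*(b + 4)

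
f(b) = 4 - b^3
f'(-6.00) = -108.00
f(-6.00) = 220.00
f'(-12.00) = -432.00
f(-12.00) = 1732.00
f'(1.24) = -4.61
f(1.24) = 2.09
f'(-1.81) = -9.83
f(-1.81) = 9.93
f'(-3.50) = -36.75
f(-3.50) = 46.88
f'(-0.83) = -2.07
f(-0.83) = 4.57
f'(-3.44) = -35.50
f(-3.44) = 44.71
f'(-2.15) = -13.87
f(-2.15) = 13.94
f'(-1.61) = -7.78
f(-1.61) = 8.17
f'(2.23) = -14.92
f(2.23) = -7.09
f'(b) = -3*b^2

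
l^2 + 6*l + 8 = (l + 2)*(l + 4)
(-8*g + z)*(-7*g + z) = 56*g^2 - 15*g*z + z^2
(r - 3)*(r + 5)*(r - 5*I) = r^3 + 2*r^2 - 5*I*r^2 - 15*r - 10*I*r + 75*I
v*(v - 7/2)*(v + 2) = v^3 - 3*v^2/2 - 7*v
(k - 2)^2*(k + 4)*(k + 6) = k^4 + 6*k^3 - 12*k^2 - 56*k + 96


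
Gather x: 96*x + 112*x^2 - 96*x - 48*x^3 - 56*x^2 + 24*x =-48*x^3 + 56*x^2 + 24*x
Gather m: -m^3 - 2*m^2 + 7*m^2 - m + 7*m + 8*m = -m^3 + 5*m^2 + 14*m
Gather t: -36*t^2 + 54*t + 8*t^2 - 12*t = -28*t^2 + 42*t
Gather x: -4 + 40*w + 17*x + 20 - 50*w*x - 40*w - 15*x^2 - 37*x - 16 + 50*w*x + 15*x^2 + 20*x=0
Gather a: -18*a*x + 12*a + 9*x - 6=a*(12 - 18*x) + 9*x - 6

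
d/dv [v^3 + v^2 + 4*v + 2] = 3*v^2 + 2*v + 4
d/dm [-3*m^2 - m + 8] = -6*m - 1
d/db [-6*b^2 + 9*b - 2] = 9 - 12*b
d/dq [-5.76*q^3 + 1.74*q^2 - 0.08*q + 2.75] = -17.28*q^2 + 3.48*q - 0.08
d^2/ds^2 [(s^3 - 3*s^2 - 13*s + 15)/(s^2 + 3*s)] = 10/s^3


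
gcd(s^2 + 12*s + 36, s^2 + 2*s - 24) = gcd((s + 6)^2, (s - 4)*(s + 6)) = s + 6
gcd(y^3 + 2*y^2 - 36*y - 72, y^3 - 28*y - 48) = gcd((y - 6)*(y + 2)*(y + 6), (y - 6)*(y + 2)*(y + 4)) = y^2 - 4*y - 12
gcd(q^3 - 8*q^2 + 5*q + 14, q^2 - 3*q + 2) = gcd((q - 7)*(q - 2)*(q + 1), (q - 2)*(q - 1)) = q - 2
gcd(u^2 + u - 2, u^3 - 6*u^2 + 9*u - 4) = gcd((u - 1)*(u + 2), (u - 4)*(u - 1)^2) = u - 1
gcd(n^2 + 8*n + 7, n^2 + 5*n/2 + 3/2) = n + 1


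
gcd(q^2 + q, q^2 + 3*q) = q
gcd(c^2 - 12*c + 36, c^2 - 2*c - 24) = c - 6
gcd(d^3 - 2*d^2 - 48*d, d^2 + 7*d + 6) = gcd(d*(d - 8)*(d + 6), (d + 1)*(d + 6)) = d + 6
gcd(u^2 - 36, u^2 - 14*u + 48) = u - 6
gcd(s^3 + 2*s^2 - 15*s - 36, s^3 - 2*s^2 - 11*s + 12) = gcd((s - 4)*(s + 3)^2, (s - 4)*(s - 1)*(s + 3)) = s^2 - s - 12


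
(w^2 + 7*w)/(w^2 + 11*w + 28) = w/(w + 4)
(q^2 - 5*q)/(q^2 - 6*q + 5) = q/(q - 1)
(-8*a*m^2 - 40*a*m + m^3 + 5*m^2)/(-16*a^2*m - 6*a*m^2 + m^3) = (m + 5)/(2*a + m)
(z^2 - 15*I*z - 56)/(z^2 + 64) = (z - 7*I)/(z + 8*I)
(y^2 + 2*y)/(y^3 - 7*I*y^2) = (y + 2)/(y*(y - 7*I))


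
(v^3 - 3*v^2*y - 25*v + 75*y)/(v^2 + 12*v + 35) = (v^2 - 3*v*y - 5*v + 15*y)/(v + 7)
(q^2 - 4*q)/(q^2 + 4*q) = (q - 4)/(q + 4)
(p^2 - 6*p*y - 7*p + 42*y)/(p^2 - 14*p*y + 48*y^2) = (7 - p)/(-p + 8*y)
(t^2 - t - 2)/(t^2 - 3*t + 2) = (t + 1)/(t - 1)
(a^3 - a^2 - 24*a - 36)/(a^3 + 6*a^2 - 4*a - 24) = (a^2 - 3*a - 18)/(a^2 + 4*a - 12)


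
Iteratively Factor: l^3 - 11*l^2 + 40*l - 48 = (l - 4)*(l^2 - 7*l + 12) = (l - 4)^2*(l - 3)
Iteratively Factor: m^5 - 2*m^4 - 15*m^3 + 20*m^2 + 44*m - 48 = (m + 2)*(m^4 - 4*m^3 - 7*m^2 + 34*m - 24) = (m - 2)*(m + 2)*(m^3 - 2*m^2 - 11*m + 12) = (m - 2)*(m - 1)*(m + 2)*(m^2 - m - 12) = (m - 2)*(m - 1)*(m + 2)*(m + 3)*(m - 4)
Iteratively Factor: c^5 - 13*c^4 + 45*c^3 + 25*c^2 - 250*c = (c)*(c^4 - 13*c^3 + 45*c^2 + 25*c - 250) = c*(c - 5)*(c^3 - 8*c^2 + 5*c + 50) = c*(c - 5)^2*(c^2 - 3*c - 10) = c*(c - 5)^2*(c + 2)*(c - 5)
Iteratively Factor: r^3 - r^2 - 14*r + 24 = (r + 4)*(r^2 - 5*r + 6) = (r - 2)*(r + 4)*(r - 3)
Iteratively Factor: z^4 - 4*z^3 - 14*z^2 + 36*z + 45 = (z + 3)*(z^3 - 7*z^2 + 7*z + 15) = (z + 1)*(z + 3)*(z^2 - 8*z + 15) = (z - 3)*(z + 1)*(z + 3)*(z - 5)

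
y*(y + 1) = y^2 + y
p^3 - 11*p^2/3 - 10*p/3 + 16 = (p - 3)*(p - 8/3)*(p + 2)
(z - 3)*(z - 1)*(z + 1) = z^3 - 3*z^2 - z + 3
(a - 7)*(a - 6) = a^2 - 13*a + 42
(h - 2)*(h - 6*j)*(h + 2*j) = h^3 - 4*h^2*j - 2*h^2 - 12*h*j^2 + 8*h*j + 24*j^2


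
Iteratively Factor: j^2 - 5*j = (j - 5)*(j)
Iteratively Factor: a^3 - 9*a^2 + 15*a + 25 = (a - 5)*(a^2 - 4*a - 5) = (a - 5)^2*(a + 1)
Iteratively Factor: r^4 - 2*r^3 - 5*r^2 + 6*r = (r + 2)*(r^3 - 4*r^2 + 3*r) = (r - 1)*(r + 2)*(r^2 - 3*r) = r*(r - 1)*(r + 2)*(r - 3)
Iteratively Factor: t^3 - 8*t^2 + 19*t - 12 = (t - 1)*(t^2 - 7*t + 12) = (t - 4)*(t - 1)*(t - 3)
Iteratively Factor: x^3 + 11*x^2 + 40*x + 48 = (x + 3)*(x^2 + 8*x + 16) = (x + 3)*(x + 4)*(x + 4)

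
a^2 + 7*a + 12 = (a + 3)*(a + 4)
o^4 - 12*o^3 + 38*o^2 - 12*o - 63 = (o - 7)*(o - 3)^2*(o + 1)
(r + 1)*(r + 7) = r^2 + 8*r + 7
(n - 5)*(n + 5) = n^2 - 25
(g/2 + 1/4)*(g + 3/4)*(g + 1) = g^3/2 + 9*g^2/8 + 13*g/16 + 3/16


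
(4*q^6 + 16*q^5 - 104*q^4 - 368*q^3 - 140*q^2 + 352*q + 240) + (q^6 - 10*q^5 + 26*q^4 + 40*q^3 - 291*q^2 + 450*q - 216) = 5*q^6 + 6*q^5 - 78*q^4 - 328*q^3 - 431*q^2 + 802*q + 24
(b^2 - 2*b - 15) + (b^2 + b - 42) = 2*b^2 - b - 57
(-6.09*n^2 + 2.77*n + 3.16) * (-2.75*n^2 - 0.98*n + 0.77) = 16.7475*n^4 - 1.6493*n^3 - 16.0939*n^2 - 0.9639*n + 2.4332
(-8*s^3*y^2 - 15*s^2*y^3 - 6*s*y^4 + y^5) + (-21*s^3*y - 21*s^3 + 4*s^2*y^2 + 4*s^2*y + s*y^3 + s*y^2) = -8*s^3*y^2 - 21*s^3*y - 21*s^3 - 15*s^2*y^3 + 4*s^2*y^2 + 4*s^2*y - 6*s*y^4 + s*y^3 + s*y^2 + y^5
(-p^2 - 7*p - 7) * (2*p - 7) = -2*p^3 - 7*p^2 + 35*p + 49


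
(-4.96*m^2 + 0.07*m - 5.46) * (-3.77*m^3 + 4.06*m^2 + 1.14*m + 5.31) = 18.6992*m^5 - 20.4015*m^4 + 15.214*m^3 - 48.4254*m^2 - 5.8527*m - 28.9926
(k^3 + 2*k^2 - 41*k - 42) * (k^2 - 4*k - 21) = k^5 - 2*k^4 - 70*k^3 + 80*k^2 + 1029*k + 882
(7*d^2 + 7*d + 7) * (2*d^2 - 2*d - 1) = 14*d^4 - 7*d^2 - 21*d - 7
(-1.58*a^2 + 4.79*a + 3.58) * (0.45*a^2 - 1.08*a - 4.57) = -0.711*a^4 + 3.8619*a^3 + 3.6584*a^2 - 25.7567*a - 16.3606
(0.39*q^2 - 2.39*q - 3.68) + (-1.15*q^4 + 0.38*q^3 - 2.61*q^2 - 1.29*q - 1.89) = -1.15*q^4 + 0.38*q^3 - 2.22*q^2 - 3.68*q - 5.57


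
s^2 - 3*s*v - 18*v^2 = (s - 6*v)*(s + 3*v)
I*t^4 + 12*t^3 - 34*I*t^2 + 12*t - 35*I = (t - 7*I)*(t - 5*I)*(t + I)*(I*t + 1)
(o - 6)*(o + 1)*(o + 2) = o^3 - 3*o^2 - 16*o - 12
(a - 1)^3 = a^3 - 3*a^2 + 3*a - 1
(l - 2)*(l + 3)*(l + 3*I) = l^3 + l^2 + 3*I*l^2 - 6*l + 3*I*l - 18*I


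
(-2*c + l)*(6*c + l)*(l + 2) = -12*c^2*l - 24*c^2 + 4*c*l^2 + 8*c*l + l^3 + 2*l^2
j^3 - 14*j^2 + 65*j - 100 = (j - 5)^2*(j - 4)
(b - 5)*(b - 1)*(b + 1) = b^3 - 5*b^2 - b + 5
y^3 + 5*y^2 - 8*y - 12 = (y - 2)*(y + 1)*(y + 6)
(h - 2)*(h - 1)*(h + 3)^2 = h^4 + 3*h^3 - 7*h^2 - 15*h + 18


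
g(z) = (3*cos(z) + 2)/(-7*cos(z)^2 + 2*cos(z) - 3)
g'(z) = (-14*sin(z)*cos(z) + 2*sin(z))*(3*cos(z) + 2)/(-7*cos(z)^2 + 2*cos(z) - 3)^2 - 3*sin(z)/(-7*cos(z)^2 + 2*cos(z) - 3) = (-21*cos(z)^2 - 28*cos(z) + 13)*sin(z)/(7*sin(z)^2 + 2*cos(z) - 10)^2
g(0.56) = -0.72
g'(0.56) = -0.34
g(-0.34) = -0.66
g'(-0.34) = 0.20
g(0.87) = -0.85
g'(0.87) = -0.49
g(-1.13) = -0.96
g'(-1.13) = 0.21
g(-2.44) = 0.03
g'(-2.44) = -0.19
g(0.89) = -0.86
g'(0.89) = -0.49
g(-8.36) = -0.10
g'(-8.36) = -0.60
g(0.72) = -0.78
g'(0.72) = -0.44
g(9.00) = 0.07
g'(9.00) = 0.08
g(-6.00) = -0.65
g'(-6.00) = -0.16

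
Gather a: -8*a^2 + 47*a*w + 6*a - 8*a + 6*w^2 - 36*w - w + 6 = -8*a^2 + a*(47*w - 2) + 6*w^2 - 37*w + 6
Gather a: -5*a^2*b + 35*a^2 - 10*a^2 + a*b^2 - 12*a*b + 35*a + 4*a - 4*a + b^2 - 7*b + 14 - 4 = a^2*(25 - 5*b) + a*(b^2 - 12*b + 35) + b^2 - 7*b + 10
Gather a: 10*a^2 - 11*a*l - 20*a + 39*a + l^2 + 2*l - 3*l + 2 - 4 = 10*a^2 + a*(19 - 11*l) + l^2 - l - 2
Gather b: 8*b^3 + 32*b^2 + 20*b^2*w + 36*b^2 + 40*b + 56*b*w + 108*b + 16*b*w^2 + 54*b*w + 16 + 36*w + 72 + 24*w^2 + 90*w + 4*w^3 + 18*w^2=8*b^3 + b^2*(20*w + 68) + b*(16*w^2 + 110*w + 148) + 4*w^3 + 42*w^2 + 126*w + 88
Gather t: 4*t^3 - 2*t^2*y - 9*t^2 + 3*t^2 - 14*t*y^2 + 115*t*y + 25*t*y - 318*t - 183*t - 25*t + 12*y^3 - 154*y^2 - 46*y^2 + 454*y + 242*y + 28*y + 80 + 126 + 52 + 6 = 4*t^3 + t^2*(-2*y - 6) + t*(-14*y^2 + 140*y - 526) + 12*y^3 - 200*y^2 + 724*y + 264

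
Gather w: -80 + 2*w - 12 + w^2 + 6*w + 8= w^2 + 8*w - 84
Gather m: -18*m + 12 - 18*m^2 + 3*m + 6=-18*m^2 - 15*m + 18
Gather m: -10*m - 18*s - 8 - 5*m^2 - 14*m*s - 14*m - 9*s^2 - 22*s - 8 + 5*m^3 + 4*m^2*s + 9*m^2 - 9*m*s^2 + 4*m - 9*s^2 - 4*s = 5*m^3 + m^2*(4*s + 4) + m*(-9*s^2 - 14*s - 20) - 18*s^2 - 44*s - 16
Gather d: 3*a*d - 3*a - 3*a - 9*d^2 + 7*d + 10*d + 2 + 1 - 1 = -6*a - 9*d^2 + d*(3*a + 17) + 2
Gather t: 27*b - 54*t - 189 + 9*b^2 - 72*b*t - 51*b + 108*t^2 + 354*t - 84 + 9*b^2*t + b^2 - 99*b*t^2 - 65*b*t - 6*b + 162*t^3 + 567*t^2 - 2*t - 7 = 10*b^2 - 30*b + 162*t^3 + t^2*(675 - 99*b) + t*(9*b^2 - 137*b + 298) - 280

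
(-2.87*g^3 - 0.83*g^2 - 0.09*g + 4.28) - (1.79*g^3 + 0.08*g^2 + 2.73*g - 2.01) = -4.66*g^3 - 0.91*g^2 - 2.82*g + 6.29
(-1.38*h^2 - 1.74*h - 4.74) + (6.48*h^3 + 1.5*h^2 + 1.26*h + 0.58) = 6.48*h^3 + 0.12*h^2 - 0.48*h - 4.16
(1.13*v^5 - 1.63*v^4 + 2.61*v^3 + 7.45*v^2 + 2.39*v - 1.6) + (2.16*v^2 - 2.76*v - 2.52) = 1.13*v^5 - 1.63*v^4 + 2.61*v^3 + 9.61*v^2 - 0.37*v - 4.12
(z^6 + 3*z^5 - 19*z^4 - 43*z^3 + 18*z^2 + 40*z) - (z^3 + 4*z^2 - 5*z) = z^6 + 3*z^5 - 19*z^4 - 44*z^3 + 14*z^2 + 45*z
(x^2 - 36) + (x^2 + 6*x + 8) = 2*x^2 + 6*x - 28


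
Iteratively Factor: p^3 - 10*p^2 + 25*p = (p)*(p^2 - 10*p + 25) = p*(p - 5)*(p - 5)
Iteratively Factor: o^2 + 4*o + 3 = (o + 3)*(o + 1)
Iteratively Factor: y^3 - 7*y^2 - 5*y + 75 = (y - 5)*(y^2 - 2*y - 15) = (y - 5)^2*(y + 3)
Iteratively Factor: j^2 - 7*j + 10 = (j - 2)*(j - 5)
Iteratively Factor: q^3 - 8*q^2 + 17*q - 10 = (q - 1)*(q^2 - 7*q + 10) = (q - 5)*(q - 1)*(q - 2)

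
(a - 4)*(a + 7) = a^2 + 3*a - 28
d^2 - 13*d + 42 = (d - 7)*(d - 6)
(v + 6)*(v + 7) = v^2 + 13*v + 42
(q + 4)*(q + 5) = q^2 + 9*q + 20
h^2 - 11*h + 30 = (h - 6)*(h - 5)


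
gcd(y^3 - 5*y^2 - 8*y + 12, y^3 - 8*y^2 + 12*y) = y - 6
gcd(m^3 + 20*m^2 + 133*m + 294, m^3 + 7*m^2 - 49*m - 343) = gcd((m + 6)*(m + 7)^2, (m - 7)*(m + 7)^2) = m^2 + 14*m + 49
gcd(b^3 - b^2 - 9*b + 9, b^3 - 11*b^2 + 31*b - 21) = b^2 - 4*b + 3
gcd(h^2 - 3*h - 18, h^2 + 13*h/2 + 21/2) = h + 3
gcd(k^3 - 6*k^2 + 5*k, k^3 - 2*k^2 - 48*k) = k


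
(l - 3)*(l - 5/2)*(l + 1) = l^3 - 9*l^2/2 + 2*l + 15/2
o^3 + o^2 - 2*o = o*(o - 1)*(o + 2)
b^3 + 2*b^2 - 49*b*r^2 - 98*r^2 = (b + 2)*(b - 7*r)*(b + 7*r)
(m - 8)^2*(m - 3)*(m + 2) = m^4 - 17*m^3 + 74*m^2 + 32*m - 384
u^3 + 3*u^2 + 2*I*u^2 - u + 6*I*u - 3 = (u + 3)*(u + I)^2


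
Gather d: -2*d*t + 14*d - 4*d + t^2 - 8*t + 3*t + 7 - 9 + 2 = d*(10 - 2*t) + t^2 - 5*t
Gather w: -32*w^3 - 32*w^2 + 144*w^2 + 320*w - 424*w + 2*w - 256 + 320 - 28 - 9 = -32*w^3 + 112*w^2 - 102*w + 27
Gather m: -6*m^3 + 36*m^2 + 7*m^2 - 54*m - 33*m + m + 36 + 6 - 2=-6*m^3 + 43*m^2 - 86*m + 40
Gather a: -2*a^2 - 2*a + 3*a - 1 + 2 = -2*a^2 + a + 1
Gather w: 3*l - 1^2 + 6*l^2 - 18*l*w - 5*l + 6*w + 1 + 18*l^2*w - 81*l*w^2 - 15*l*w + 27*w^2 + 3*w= 6*l^2 - 2*l + w^2*(27 - 81*l) + w*(18*l^2 - 33*l + 9)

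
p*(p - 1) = p^2 - p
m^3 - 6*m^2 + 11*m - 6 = (m - 3)*(m - 2)*(m - 1)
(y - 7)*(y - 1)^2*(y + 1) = y^4 - 8*y^3 + 6*y^2 + 8*y - 7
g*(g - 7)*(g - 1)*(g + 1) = g^4 - 7*g^3 - g^2 + 7*g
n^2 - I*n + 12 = (n - 4*I)*(n + 3*I)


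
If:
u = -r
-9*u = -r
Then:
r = 0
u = 0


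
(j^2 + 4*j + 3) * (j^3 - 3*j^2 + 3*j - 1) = j^5 + j^4 - 6*j^3 + 2*j^2 + 5*j - 3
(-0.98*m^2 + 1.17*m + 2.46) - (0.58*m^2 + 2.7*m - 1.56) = -1.56*m^2 - 1.53*m + 4.02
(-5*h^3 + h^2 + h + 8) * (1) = -5*h^3 + h^2 + h + 8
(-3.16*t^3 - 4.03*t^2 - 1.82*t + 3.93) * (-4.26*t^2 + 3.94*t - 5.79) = 13.4616*t^5 + 4.7174*t^4 + 10.1714*t^3 - 0.578900000000001*t^2 + 26.022*t - 22.7547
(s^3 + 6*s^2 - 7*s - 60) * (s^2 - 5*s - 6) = s^5 + s^4 - 43*s^3 - 61*s^2 + 342*s + 360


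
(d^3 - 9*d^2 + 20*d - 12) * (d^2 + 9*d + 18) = d^5 - 43*d^3 + 6*d^2 + 252*d - 216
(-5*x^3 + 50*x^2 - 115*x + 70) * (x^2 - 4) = -5*x^5 + 50*x^4 - 95*x^3 - 130*x^2 + 460*x - 280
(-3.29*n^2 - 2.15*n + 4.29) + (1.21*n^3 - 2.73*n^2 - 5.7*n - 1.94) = 1.21*n^3 - 6.02*n^2 - 7.85*n + 2.35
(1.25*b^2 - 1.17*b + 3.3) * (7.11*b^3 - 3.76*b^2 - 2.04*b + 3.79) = 8.8875*b^5 - 13.0187*b^4 + 25.3122*b^3 - 5.2837*b^2 - 11.1663*b + 12.507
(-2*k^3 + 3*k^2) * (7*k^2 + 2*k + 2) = -14*k^5 + 17*k^4 + 2*k^3 + 6*k^2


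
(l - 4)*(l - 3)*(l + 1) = l^3 - 6*l^2 + 5*l + 12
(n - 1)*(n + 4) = n^2 + 3*n - 4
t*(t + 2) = t^2 + 2*t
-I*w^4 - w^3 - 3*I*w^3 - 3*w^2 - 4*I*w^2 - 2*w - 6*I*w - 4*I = (w + 2)*(w - 2*I)*(w + I)*(-I*w - I)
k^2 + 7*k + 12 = (k + 3)*(k + 4)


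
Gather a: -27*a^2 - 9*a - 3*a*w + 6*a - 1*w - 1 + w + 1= -27*a^2 + a*(-3*w - 3)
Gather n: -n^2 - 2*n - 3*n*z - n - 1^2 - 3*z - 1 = -n^2 + n*(-3*z - 3) - 3*z - 2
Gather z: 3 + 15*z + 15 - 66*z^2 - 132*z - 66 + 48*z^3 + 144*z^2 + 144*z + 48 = 48*z^3 + 78*z^2 + 27*z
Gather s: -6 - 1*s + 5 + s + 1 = 0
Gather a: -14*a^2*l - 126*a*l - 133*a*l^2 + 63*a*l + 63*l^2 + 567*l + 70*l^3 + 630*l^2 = -14*a^2*l + a*(-133*l^2 - 63*l) + 70*l^3 + 693*l^2 + 567*l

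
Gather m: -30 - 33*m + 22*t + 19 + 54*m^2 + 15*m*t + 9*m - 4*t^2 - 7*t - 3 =54*m^2 + m*(15*t - 24) - 4*t^2 + 15*t - 14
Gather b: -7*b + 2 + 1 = 3 - 7*b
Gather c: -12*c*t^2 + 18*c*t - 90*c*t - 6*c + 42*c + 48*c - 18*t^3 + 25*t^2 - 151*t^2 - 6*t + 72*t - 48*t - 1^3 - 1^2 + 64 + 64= c*(-12*t^2 - 72*t + 84) - 18*t^3 - 126*t^2 + 18*t + 126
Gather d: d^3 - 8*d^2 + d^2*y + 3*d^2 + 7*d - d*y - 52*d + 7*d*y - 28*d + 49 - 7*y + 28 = d^3 + d^2*(y - 5) + d*(6*y - 73) - 7*y + 77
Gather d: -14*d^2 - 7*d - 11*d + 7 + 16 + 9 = -14*d^2 - 18*d + 32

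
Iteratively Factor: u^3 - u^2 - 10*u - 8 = (u + 2)*(u^2 - 3*u - 4) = (u + 1)*(u + 2)*(u - 4)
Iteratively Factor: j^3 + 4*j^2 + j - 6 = (j - 1)*(j^2 + 5*j + 6) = (j - 1)*(j + 2)*(j + 3)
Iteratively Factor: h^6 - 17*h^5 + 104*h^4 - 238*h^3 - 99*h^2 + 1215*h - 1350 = (h - 3)*(h^5 - 14*h^4 + 62*h^3 - 52*h^2 - 255*h + 450) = (h - 5)*(h - 3)*(h^4 - 9*h^3 + 17*h^2 + 33*h - 90) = (h - 5)*(h - 3)^2*(h^3 - 6*h^2 - h + 30) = (h - 5)^2*(h - 3)^2*(h^2 - h - 6) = (h - 5)^2*(h - 3)^3*(h + 2)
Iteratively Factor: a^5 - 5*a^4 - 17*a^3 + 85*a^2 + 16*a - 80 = (a - 5)*(a^4 - 17*a^2 + 16) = (a - 5)*(a - 1)*(a^3 + a^2 - 16*a - 16) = (a - 5)*(a - 1)*(a + 4)*(a^2 - 3*a - 4) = (a - 5)*(a - 4)*(a - 1)*(a + 4)*(a + 1)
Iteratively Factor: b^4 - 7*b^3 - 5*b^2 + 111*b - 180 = (b + 4)*(b^3 - 11*b^2 + 39*b - 45) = (b - 5)*(b + 4)*(b^2 - 6*b + 9) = (b - 5)*(b - 3)*(b + 4)*(b - 3)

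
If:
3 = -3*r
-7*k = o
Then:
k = -o/7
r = -1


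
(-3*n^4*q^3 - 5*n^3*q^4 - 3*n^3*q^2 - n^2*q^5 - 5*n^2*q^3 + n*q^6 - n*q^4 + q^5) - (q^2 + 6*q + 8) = -3*n^4*q^3 - 5*n^3*q^4 - 3*n^3*q^2 - n^2*q^5 - 5*n^2*q^3 + n*q^6 - n*q^4 + q^5 - q^2 - 6*q - 8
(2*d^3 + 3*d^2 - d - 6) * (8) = 16*d^3 + 24*d^2 - 8*d - 48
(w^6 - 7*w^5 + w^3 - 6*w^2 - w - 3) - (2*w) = w^6 - 7*w^5 + w^3 - 6*w^2 - 3*w - 3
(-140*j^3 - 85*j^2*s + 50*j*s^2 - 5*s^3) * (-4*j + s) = 560*j^4 + 200*j^3*s - 285*j^2*s^2 + 70*j*s^3 - 5*s^4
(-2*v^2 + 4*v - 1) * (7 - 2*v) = 4*v^3 - 22*v^2 + 30*v - 7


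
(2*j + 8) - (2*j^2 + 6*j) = -2*j^2 - 4*j + 8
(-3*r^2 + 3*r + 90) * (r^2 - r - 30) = -3*r^4 + 6*r^3 + 177*r^2 - 180*r - 2700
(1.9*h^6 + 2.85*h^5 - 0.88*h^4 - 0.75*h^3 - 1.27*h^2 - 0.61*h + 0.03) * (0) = 0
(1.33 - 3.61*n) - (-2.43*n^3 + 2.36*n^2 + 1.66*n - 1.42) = 2.43*n^3 - 2.36*n^2 - 5.27*n + 2.75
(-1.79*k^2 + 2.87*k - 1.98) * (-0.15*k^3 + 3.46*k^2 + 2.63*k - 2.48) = 0.2685*k^5 - 6.6239*k^4 + 5.5195*k^3 + 5.1365*k^2 - 12.325*k + 4.9104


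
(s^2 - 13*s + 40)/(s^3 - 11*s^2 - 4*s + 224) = (s - 5)/(s^2 - 3*s - 28)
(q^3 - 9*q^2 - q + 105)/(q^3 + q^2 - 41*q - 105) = (q - 5)/(q + 5)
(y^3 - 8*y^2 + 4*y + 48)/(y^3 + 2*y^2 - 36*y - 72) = (y - 4)/(y + 6)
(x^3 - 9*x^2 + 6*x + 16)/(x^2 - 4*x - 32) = (x^2 - x - 2)/(x + 4)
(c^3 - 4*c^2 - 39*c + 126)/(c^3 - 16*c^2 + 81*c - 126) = (c + 6)/(c - 6)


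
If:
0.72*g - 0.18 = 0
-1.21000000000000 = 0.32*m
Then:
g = 0.25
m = -3.78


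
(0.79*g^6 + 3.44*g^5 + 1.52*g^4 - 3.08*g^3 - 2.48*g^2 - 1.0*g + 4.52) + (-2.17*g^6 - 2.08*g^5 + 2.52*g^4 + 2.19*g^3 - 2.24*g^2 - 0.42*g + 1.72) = -1.38*g^6 + 1.36*g^5 + 4.04*g^4 - 0.89*g^3 - 4.72*g^2 - 1.42*g + 6.24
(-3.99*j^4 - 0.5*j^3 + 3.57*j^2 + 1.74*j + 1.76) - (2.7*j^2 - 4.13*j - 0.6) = -3.99*j^4 - 0.5*j^3 + 0.87*j^2 + 5.87*j + 2.36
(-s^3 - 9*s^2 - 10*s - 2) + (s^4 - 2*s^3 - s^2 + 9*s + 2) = s^4 - 3*s^3 - 10*s^2 - s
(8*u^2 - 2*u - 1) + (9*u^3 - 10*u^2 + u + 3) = 9*u^3 - 2*u^2 - u + 2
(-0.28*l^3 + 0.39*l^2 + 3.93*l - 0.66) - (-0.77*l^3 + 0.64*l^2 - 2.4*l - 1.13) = 0.49*l^3 - 0.25*l^2 + 6.33*l + 0.47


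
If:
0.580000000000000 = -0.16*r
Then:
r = -3.62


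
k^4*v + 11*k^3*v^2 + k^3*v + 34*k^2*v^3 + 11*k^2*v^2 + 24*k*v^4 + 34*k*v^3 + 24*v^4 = (k + v)*(k + 4*v)*(k + 6*v)*(k*v + v)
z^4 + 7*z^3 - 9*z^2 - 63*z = z*(z - 3)*(z + 3)*(z + 7)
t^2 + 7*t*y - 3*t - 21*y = (t - 3)*(t + 7*y)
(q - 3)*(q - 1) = q^2 - 4*q + 3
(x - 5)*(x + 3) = x^2 - 2*x - 15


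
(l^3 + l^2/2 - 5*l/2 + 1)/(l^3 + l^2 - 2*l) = (l - 1/2)/l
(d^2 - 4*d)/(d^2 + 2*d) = (d - 4)/(d + 2)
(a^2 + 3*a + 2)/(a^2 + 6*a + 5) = (a + 2)/(a + 5)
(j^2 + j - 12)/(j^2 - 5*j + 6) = (j + 4)/(j - 2)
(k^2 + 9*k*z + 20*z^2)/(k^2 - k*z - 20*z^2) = (-k - 5*z)/(-k + 5*z)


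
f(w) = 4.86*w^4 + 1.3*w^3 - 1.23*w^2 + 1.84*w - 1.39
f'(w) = 19.44*w^3 + 3.9*w^2 - 2.46*w + 1.84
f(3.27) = 592.61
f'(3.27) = 715.23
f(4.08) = 1420.65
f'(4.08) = 1377.04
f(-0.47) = -2.42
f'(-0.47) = 1.84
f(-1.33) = 6.14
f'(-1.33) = -33.72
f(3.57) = 838.07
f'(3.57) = 927.27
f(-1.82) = 36.67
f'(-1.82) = -97.96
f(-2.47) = 147.87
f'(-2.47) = -261.24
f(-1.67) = 23.85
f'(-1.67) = -73.72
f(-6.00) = 5961.05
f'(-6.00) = -4042.04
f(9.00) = 32749.70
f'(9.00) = 14467.36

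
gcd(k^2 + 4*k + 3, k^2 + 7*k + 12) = k + 3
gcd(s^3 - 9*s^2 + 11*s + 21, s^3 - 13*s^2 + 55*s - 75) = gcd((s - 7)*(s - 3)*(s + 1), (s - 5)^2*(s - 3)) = s - 3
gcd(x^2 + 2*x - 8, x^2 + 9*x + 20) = x + 4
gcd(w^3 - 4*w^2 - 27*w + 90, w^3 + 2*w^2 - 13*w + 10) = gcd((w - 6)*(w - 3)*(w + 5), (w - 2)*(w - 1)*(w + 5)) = w + 5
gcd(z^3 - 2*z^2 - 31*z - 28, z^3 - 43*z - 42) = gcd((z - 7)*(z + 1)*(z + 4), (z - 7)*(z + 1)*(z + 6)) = z^2 - 6*z - 7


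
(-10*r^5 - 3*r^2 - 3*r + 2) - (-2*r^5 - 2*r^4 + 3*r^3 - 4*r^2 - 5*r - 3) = -8*r^5 + 2*r^4 - 3*r^3 + r^2 + 2*r + 5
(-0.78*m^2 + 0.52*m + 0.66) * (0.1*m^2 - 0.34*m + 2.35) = -0.078*m^4 + 0.3172*m^3 - 1.9438*m^2 + 0.9976*m + 1.551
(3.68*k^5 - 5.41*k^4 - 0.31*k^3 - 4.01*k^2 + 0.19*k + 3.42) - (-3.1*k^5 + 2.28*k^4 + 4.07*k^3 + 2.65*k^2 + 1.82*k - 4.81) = 6.78*k^5 - 7.69*k^4 - 4.38*k^3 - 6.66*k^2 - 1.63*k + 8.23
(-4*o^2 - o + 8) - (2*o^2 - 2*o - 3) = -6*o^2 + o + 11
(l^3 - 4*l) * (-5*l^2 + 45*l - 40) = -5*l^5 + 45*l^4 - 20*l^3 - 180*l^2 + 160*l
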